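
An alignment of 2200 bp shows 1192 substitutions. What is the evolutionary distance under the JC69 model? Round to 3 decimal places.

p = 1192/2200 ≈ 0.541818.
d = −(3/4) ln(1 − 4p/3) = −0.75 ln(1 − 0.722424) = −0.75 ln(0.277576)
  = −0.75 × (-1.281661) = 0.961246 substitutions/site.

0.961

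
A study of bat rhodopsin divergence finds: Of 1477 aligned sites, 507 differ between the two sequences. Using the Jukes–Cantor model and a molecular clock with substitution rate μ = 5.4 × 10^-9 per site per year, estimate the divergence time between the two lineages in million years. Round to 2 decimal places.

42.49

p = 507/1477 ≈ 0.343263.
d = −(3/4) ln(1 − 4p/3) = −0.75 ln(1 − 0.457684) = −0.75 ln(0.542316)
  = −0.75 × (-0.611906) = 0.458930 substitutions/site.
Under a molecular clock d = 2μt, so t = d/(2μ) = 0.458930 / (2 × 5.4 × 10^-9) = 42.49 million years.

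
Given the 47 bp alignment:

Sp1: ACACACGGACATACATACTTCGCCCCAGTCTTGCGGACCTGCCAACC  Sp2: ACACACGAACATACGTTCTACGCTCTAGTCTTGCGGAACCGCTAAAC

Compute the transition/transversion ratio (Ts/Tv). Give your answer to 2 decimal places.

Transitions are A↔G and C↔T; transversions are all other mismatches.
Transitions: 6. Transversions: 4.
R = 6/4 = 1.50.

1.50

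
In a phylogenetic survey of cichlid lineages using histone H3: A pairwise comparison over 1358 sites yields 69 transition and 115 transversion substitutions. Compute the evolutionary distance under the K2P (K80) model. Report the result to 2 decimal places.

0.15

P = 69/1358 ≈ 0.05081 and Q = 115/1358 ≈ 0.084683.
Under the Kimura two-parameter model, d = −½ ln(1 − 2P − Q) − ¼ ln(1 − 2Q).
1 − 2P − Q = 0.813697, giving −½ ln(0.813697) = 0.103084.
1 − 2Q = 0.830634, giving −¼ ln(0.830634) = 0.046392.
d = 0.103084 + 0.046392 = 0.149476.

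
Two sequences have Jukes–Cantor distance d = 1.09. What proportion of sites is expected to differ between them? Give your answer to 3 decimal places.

p = (3/4)(1 − e^(−4d/3)) = 0.75 × (1 − e^(-1.453333)) = 0.75 × (1 − 0.233790) = 0.574658.

0.575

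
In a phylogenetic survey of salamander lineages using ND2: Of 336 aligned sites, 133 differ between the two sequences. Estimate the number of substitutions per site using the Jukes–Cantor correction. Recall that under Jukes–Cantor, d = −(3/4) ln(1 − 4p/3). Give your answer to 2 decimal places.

p = 133/336 ≈ 0.395833.
d = −(3/4) ln(1 − 4p/3) = −0.75 ln(1 − 0.527777) = −0.75 ln(0.472223)
  = −0.75 × (-0.750304) = 0.562728 substitutions/site.

0.56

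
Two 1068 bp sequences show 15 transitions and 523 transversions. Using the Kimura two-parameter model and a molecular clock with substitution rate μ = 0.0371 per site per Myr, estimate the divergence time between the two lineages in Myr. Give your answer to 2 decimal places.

P = 15/1068 ≈ 0.014045 and Q = 523/1068 ≈ 0.4897.
Under the Kimura two-parameter model, d = −½ ln(1 − 2P − Q) − ¼ ln(1 − 2Q).
1 − 2P − Q = 0.48221, giving −½ ln(0.48221) = 0.364688.
1 − 2Q = 0.0206, giving −¼ ln(0.0206) = 0.970616.
d = 0.364688 + 0.970616 = 1.335304.
Under a molecular clock d = 2μt, so t = d/(2μ) = 1.335304 / (2 × 0.0371) = 18.00 Myr.

18.00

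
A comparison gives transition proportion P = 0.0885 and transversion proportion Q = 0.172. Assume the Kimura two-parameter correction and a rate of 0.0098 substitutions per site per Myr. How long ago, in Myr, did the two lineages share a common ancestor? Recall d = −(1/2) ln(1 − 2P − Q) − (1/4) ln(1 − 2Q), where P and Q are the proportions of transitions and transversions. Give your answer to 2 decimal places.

16.33

Under the Kimura two-parameter model, d = −½ ln(1 − 2P − Q) − ¼ ln(1 − 2Q).
1 − 2P − Q = 0.651, giving −½ ln(0.651) = 0.214623.
1 − 2Q = 0.656, giving −¼ ln(0.656) = 0.105399.
d = 0.214623 + 0.105399 = 0.320022.
Under a molecular clock d = 2μt, so t = d/(2μ) = 0.320022 / (2 × 0.0098) = 16.33 Myr.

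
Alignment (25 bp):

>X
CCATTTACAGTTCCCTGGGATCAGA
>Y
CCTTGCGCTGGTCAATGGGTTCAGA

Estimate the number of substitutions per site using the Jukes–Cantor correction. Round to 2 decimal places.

0.49

The sequences differ at 9 of 25 sites (3, 5, 6, 7, 9, 11, 14, 15, 20), so p = 9/25 = 0.36.
d = −(3/4) ln(1 − 4p/3) = −0.75 ln(1 − 0.48) = −0.75 ln(0.52)
  = −0.75 × (-0.653926) = 0.490445 substitutions/site.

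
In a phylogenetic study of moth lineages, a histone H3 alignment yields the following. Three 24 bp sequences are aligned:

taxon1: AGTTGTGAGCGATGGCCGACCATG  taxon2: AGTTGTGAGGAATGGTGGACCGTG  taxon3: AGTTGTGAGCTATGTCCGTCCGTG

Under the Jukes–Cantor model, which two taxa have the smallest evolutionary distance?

taxon1–taxon2: 5/24 differ, p = 0.208, d = 0.244.
taxon1–taxon3: 4/24 differ, p = 0.167, d = 0.188.
taxon2–taxon3: 6/24 differ, p = 0.250, d = 0.304.
The smallest distance is between taxon1 and taxon3.

taxon1 and taxon3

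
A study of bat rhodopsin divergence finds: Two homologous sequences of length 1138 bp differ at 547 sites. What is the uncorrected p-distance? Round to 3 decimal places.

0.481

p = 547/1138 = 0.480667… ≈ 0.481 (to 3 d.p.).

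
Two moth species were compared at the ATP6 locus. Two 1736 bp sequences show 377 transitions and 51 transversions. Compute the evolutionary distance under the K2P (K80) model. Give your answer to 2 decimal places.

0.33

P = 377/1736 ≈ 0.217166 and Q = 51/1736 ≈ 0.029378.
Under the Kimura two-parameter model, d = −½ ln(1 − 2P − Q) − ¼ ln(1 − 2Q).
1 − 2P − Q = 0.53629, giving −½ ln(0.53629) = 0.311540.
1 − 2Q = 0.941244, giving −¼ ln(0.941244) = 0.015138.
d = 0.311540 + 0.015138 = 0.326678.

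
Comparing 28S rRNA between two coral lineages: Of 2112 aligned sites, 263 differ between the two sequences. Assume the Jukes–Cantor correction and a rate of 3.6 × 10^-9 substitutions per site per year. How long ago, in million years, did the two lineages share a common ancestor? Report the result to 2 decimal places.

p = 263/2112 ≈ 0.124527.
d = −(3/4) ln(1 − 4p/3) = −0.75 ln(1 − 0.166036) = −0.75 ln(0.833964)
  = −0.75 × (-0.181565) = 0.136174 substitutions/site.
Under a molecular clock d = 2μt, so t = d/(2μ) = 0.136174 / (2 × 3.6 × 10^-9) = 18.91 million years.

18.91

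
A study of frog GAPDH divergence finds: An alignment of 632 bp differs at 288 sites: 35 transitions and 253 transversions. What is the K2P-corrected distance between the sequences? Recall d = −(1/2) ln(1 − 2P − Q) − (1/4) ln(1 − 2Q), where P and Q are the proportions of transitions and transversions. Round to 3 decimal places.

0.761

P = 35/632 ≈ 0.05538 and Q = 253/632 ≈ 0.400316.
Under the Kimura two-parameter model, d = −½ ln(1 − 2P − Q) − ¼ ln(1 − 2Q).
1 − 2P − Q = 0.488924, giving −½ ln(0.488924) = 0.357774.
1 − 2Q = 0.199368, giving −¼ ln(0.199368) = 0.403151.
d = 0.357774 + 0.403151 = 0.760925.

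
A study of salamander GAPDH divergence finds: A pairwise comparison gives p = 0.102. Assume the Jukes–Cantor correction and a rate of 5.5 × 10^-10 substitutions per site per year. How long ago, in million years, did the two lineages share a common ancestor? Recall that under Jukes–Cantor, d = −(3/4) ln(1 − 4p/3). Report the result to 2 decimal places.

d = −(3/4) ln(1 − 4p/3) = −0.75 ln(1 − 0.136) = −0.75 ln(0.864)
  = −0.75 × (-0.146183) = 0.109637 substitutions/site.
Under a molecular clock d = 2μt, so t = d/(2μ) = 0.109637 / (2 × 5.5 × 10^-10) = 99.67 million years.

99.67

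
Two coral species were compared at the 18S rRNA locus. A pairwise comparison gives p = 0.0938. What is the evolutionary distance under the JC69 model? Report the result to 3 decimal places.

d = −(3/4) ln(1 − 4p/3) = −0.75 ln(1 − 0.125067) = −0.75 ln(0.874933)
  = −0.75 × (-0.133608) = 0.100206 substitutions/site.

0.100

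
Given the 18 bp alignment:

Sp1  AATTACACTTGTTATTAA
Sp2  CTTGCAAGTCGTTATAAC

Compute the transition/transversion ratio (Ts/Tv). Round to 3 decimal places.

Transitions are A↔G and C↔T; transversions are all other mismatches.
Transitions: 1. Transversions: 8.
R = 1/8 = 0.125.

0.125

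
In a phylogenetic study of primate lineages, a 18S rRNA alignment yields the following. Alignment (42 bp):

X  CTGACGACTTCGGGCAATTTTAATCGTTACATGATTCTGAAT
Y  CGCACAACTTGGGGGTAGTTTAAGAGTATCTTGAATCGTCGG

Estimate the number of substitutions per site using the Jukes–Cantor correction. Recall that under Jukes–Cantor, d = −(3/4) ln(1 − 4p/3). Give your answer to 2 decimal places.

The sequences differ at 18 of 42 sites, so p = 18/42 ≈ 0.428571.
d = −(3/4) ln(1 − 4p/3) = −0.75 ln(1 − 0.571428) = −0.75 ln(0.428572)
  = −0.75 × (-0.847297) = 0.635473 substitutions/site.

0.64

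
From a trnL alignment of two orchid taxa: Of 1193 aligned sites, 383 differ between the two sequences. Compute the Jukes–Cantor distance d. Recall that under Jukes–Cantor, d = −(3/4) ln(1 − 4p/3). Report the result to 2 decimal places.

p = 383/1193 ≈ 0.321039.
d = −(3/4) ln(1 − 4p/3) = −0.75 ln(1 − 0.428052) = −0.75 ln(0.571948)
  = −0.75 × (-0.558707) = 0.419030 substitutions/site.

0.42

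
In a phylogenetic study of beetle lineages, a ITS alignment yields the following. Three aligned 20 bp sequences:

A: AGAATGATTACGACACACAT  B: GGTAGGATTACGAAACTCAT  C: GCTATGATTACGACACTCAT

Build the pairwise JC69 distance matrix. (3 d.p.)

d(A,B) = 0.304, d(A,C) = 0.233, d(B,C) = 0.167

A–B: 5/20 sites differ → p = 0.25, d = −0.75 ln(1 − 0.333333) = 0.304098 ≈ 0.304.
A–C: 4/20 sites differ → p = 0.2, d = −0.75 ln(1 − 0.266667) = 0.232617 ≈ 0.233.
B–C: 3/20 sites differ → p = 0.15, d = −0.75 ln(1 − 0.2) = 0.167358 ≈ 0.167.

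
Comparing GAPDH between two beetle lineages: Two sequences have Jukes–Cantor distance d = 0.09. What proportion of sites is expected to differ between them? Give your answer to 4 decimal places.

0.0848

p = (3/4)(1 − e^(−4d/3)) = 0.75 × (1 − e^(-0.12)) = 0.75 × (1 − 0.886920) = 0.084810.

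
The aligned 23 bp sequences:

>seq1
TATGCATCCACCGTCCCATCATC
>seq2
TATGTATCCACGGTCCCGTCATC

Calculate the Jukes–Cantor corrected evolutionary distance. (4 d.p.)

The sequences differ at 3 of 23 sites (5, 12, 18), so p = 3/23 ≈ 0.130435.
d = −(3/4) ln(1 − 4p/3) = −0.75 ln(1 − 0.173913) = −0.75 ln(0.826087)
  = −0.75 × (-0.191055) = 0.143291 substitutions/site.

0.1433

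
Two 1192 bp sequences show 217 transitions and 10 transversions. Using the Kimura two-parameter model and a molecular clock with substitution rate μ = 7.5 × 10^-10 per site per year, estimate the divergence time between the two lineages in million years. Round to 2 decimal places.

158.15

P = 217/1192 ≈ 0.182047 and Q = 10/1192 ≈ 0.008389.
Under the Kimura two-parameter model, d = −½ ln(1 − 2P − Q) − ¼ ln(1 − 2Q).
1 − 2P − Q = 0.627517, giving −½ ln(0.627517) = 0.232992.
1 − 2Q = 0.983222, giving −¼ ln(0.983222) = 0.004230.
d = 0.232992 + 0.004230 = 0.237222.
Under a molecular clock d = 2μt, so t = d/(2μ) = 0.237222 / (2 × 7.5 × 10^-10) = 158.15 million years.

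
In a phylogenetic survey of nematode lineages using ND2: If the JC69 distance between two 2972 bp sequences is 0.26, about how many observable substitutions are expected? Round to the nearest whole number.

653

Invert JC69: p = (3/4)(1 − e^(−4d/3)) = 0.75 × (1 − e^(-0.346667)) = 0.75 × (1 − 0.707041) = 0.219719.
Expected differing sites = pL ≈ 0.219719 × 2972 = 653.004868 ≈ 653.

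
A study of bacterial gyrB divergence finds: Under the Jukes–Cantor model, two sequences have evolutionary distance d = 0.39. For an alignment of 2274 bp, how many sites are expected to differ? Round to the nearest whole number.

692

Invert JC69: p = (3/4)(1 − e^(−4d/3)) = 0.75 × (1 − e^(-0.52)) = 0.75 × (1 − 0.594521) = 0.304109.
Expected differing sites = pL ≈ 0.304109 × 2274 = 691.543866 ≈ 692.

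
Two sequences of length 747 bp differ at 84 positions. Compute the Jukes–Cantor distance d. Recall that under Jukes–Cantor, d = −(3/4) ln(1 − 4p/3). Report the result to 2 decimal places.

0.12

p = 84/747 ≈ 0.11245.
d = −(3/4) ln(1 − 4p/3) = −0.75 ln(1 − 0.149933) = −0.75 ln(0.850067)
  = −0.75 × (-0.162440) = 0.121830 substitutions/site.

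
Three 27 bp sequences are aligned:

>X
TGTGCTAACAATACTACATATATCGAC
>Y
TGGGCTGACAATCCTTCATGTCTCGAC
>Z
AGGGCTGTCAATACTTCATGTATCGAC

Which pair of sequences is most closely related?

Y and Z

X–Y: 6/27 differ, p = 0.222, d = 0.264.
X–Z: 6/27 differ, p = 0.222, d = 0.264.
Y–Z: 4/27 differ, p = 0.148, d = 0.165.
The smallest distance is between Y and Z.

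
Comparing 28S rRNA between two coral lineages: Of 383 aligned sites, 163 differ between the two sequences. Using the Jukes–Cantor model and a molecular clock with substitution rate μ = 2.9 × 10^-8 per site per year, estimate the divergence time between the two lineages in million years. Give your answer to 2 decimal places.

10.84

p = 163/383 ≈ 0.425587.
d = −(3/4) ln(1 − 4p/3) = −0.75 ln(1 − 0.567449) = −0.75 ln(0.432551)
  = −0.75 × (-0.838055) = 0.628541 substitutions/site.
Under a molecular clock d = 2μt, so t = d/(2μ) = 0.628541 / (2 × 2.9 × 10^-8) = 10.84 million years.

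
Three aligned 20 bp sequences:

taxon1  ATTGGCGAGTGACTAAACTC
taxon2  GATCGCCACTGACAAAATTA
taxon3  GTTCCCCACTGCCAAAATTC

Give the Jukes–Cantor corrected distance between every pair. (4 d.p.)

d(taxon1,taxon2) = 0.5716, d(taxon1,taxon3) = 0.5716, d(taxon2,taxon3) = 0.2326

taxon1–taxon2: 8/20 sites differ → p = 0.4, d = −0.75 ln(1 − 0.533333) = 0.571605 ≈ 0.5716.
taxon1–taxon3: 8/20 sites differ → p = 0.4, d = −0.75 ln(1 − 0.533333) = 0.571605 ≈ 0.5716.
taxon2–taxon3: 4/20 sites differ → p = 0.2, d = −0.75 ln(1 − 0.266667) = 0.232617 ≈ 0.2326.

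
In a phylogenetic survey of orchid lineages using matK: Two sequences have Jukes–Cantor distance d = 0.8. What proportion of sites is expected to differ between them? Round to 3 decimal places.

p = (3/4)(1 − e^(−4d/3)) = 0.75 × (1 − e^(-1.066667)) = 0.75 × (1 − 0.344154) = 0.491885.

0.492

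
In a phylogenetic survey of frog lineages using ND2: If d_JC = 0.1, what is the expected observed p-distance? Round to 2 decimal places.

p = (3/4)(1 − e^(−4d/3)) = 0.75 × (1 − e^(-0.133333)) = 0.75 × (1 − 0.875174) = 0.093620.

0.09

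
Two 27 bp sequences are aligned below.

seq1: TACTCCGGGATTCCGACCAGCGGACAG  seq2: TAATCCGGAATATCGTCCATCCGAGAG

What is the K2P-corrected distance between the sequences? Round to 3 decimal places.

0.378

Of 27 sites, 2 differences are transitions and 6 are transversions, so P = 2/27 ≈ 0.074074 and Q = 6/27 ≈ 0.222222.
Under the Kimura two-parameter model, d = −½ ln(1 − 2P − Q) − ¼ ln(1 − 2Q).
1 − 2P − Q = 0.62963, giving −½ ln(0.62963) = 0.231311.
1 − 2Q = 0.555556, giving −¼ ln(0.555556) = 0.146946.
d = 0.231311 + 0.146946 = 0.378257.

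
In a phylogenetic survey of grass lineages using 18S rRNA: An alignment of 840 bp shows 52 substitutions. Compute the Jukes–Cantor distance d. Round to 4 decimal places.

0.0646

p = 52/840 ≈ 0.061905.
d = −(3/4) ln(1 − 4p/3) = −0.75 ln(1 − 0.08254) = −0.75 ln(0.91746)
  = −0.75 × (-0.086146) = 0.064610 substitutions/site.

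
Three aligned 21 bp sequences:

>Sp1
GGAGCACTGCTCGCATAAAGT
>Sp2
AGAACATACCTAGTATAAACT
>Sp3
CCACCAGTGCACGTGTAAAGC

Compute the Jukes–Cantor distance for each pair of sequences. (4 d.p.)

d(Sp1,Sp2) = 0.5319, d(Sp1,Sp3) = 0.5319, d(Sp2,Sp3) = 0.8990

Sp1–Sp2: 8/21 sites differ → p ≈ 0.380952, d = −0.75 ln(1 − 0.507936) = 0.531860 ≈ 0.5319.
Sp1–Sp3: 8/21 sites differ → p ≈ 0.380952, d = −0.75 ln(1 − 0.507936) = 0.531860 ≈ 0.5319.
Sp2–Sp3: 11/21 sites differ → p ≈ 0.52381, d = −0.75 ln(1 − 0.698413) = 0.899023 ≈ 0.8990.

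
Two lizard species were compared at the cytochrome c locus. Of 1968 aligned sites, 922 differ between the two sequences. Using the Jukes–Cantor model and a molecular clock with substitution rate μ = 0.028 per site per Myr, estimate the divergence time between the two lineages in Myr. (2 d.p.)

p = 922/1968 ≈ 0.468496.
d = −(3/4) ln(1 − 4p/3) = −0.75 ln(1 − 0.624661) = −0.75 ln(0.375339)
  = −0.75 × (-0.979926) = 0.734945 substitutions/site.
Under a molecular clock d = 2μt, so t = d/(2μ) = 0.734945 / (2 × 0.028) = 13.12 Myr.

13.12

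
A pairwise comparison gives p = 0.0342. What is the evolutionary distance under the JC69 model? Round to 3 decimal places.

0.035

d = −(3/4) ln(1 − 4p/3) = −0.75 ln(1 − 0.0456) = −0.75 ln(0.9544)
  = −0.75 × (-0.046672) = 0.035004 substitutions/site.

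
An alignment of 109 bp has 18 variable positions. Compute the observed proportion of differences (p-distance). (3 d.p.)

0.165

p = 18/109 = 0.165137… ≈ 0.165 (to 3 d.p.).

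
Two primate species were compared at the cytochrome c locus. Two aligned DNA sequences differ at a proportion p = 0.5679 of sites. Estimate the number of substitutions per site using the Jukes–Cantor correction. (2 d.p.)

1.06

d = −(3/4) ln(1 − 4p/3) = −0.75 ln(1 − 0.7572) = −0.75 ln(0.2428)
  = −0.75 × (-1.415517) = 1.061638 substitutions/site.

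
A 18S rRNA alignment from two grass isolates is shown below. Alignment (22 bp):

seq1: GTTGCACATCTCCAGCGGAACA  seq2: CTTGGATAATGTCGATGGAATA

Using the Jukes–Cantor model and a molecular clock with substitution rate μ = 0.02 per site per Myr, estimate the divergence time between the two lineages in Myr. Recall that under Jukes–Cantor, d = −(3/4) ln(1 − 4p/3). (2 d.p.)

The sequences differ at 11 of 22 sites, so p = 11/22 = 0.5.
d = −(3/4) ln(1 − 4p/3) = −0.75 ln(1 − 0.666667) = −0.75 ln(0.333333)
  = −0.75 × (-1.098613) = 0.823960 substitutions/site.
Under a molecular clock d = 2μt, so t = d/(2μ) = 0.823960 / (2 × 0.02) = 20.60 Myr.

20.60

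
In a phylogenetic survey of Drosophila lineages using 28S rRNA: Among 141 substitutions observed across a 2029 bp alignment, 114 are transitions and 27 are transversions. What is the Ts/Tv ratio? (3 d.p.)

4.222

R = 114/27 = 4.222222… ≈ 4.222 (to 3 d.p.).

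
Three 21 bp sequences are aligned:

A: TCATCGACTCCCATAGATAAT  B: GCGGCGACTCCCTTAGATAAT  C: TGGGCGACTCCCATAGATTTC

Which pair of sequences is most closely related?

A and B

A–B: 4/21 differ, p = 0.190, d = 0.220.
A–C: 6/21 differ, p = 0.286, d = 0.360.
B–C: 6/21 differ, p = 0.286, d = 0.360.
The smallest distance is between A and B.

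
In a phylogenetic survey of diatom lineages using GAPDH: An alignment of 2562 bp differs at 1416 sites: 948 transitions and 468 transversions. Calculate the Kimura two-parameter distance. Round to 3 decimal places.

P = 948/2562 ≈ 0.370023 and Q = 468/2562 ≈ 0.18267.
Under the Kimura two-parameter model, d = −½ ln(1 − 2P − Q) − ¼ ln(1 − 2Q).
1 − 2P − Q = 0.077284, giving −½ ln(0.077284) = 1.280134.
1 − 2Q = 0.63466, giving −¼ ln(0.63466) = 0.113666.
d = 1.280134 + 0.113666 = 1.393800.

1.394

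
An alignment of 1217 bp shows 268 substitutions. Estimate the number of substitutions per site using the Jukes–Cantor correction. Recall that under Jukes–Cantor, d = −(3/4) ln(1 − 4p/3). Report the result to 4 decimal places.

p = 268/1217 ≈ 0.220214.
d = −(3/4) ln(1 − 4p/3) = −0.75 ln(1 − 0.293619) = −0.75 ln(0.706381)
  = −0.75 × (-0.347601) = 0.260701 substitutions/site.

0.2607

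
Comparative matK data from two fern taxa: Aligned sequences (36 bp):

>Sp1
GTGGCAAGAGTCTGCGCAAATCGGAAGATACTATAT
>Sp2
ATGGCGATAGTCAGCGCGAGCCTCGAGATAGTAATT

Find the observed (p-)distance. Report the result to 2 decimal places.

0.36

The sequences differ at 13 of 36 positions.
p = 13/36 = 0.361111… ≈ 0.36 (to 2 d.p.).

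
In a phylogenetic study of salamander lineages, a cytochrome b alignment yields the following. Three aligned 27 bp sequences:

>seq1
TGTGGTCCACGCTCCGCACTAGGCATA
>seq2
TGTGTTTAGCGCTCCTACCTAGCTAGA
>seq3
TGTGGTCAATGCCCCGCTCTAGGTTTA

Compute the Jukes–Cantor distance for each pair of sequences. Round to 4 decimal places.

d(seq1,seq2) = 0.5107, d(seq1,seq3) = 0.2635, d(seq2,seq3) = 0.5876

seq1–seq2: 10/27 sites differ → p ≈ 0.37037, d = −0.75 ln(1 − 0.493827) = 0.510658 ≈ 0.5107.
seq1–seq3: 6/27 sites differ → p ≈ 0.222222, d = −0.75 ln(1 − 0.296296) = 0.263548 ≈ 0.2635.
seq2–seq3: 11/27 sites differ → p ≈ 0.407407, d = −0.75 ln(1 − 0.543209) = 0.587647 ≈ 0.5876.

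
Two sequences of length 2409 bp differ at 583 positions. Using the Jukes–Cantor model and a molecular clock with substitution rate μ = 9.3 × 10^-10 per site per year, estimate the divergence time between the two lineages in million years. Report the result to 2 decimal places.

157.10

p = 583/2409 ≈ 0.242009.
d = −(3/4) ln(1 − 4p/3) = −0.75 ln(1 − 0.322679) = −0.75 ln(0.677321)
  = −0.75 × (-0.389610) = 0.292208 substitutions/site.
Under a molecular clock d = 2μt, so t = d/(2μ) = 0.292208 / (2 × 9.3 × 10^-10) = 157.10 million years.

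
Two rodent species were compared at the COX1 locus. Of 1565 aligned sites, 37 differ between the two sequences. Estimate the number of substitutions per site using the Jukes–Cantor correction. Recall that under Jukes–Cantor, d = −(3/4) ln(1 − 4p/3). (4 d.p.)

p = 37/1565 ≈ 0.023642.
d = −(3/4) ln(1 − 4p/3) = −0.75 ln(1 − 0.031523) = −0.75 ln(0.968477)
  = −0.75 × (-0.032031) = 0.024023 substitutions/site.

0.0240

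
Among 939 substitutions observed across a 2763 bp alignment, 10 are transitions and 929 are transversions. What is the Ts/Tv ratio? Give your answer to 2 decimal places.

0.01

R = 10/929 = 0.010764… ≈ 0.01 (to 2 d.p.).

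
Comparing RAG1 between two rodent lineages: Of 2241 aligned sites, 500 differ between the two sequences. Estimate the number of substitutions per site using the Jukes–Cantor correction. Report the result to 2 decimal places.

0.26

p = 500/2241 ≈ 0.223115.
d = −(3/4) ln(1 − 4p/3) = −0.75 ln(1 − 0.297487) = −0.75 ln(0.702513)
  = −0.75 × (-0.353091) = 0.264818 substitutions/site.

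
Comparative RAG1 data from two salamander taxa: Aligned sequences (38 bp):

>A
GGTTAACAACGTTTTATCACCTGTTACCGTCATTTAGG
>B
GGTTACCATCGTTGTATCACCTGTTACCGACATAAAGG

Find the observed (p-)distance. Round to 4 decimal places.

0.1579

The sequences differ at 6 of 38 positions (sites 6, 9, 14, 30, 34, 35).
p = 6/38 = 0.157894… ≈ 0.1579 (to 4 d.p.).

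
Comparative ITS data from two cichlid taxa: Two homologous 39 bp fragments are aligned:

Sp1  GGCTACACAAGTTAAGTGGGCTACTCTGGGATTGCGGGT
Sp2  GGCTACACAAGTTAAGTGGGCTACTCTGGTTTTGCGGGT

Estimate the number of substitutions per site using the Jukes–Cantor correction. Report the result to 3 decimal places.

The sequences differ at 2 of 39 sites (30, 31), so p = 2/39 ≈ 0.051282.
d = −(3/4) ln(1 − 4p/3) = −0.75 ln(1 − 0.068376) = −0.75 ln(0.931624)
  = −0.75 × (-0.070826) = 0.053120 substitutions/site.

0.053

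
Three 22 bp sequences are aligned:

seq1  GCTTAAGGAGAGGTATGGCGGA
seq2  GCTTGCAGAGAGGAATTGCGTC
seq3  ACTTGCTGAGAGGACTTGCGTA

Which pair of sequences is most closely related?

seq2 and seq3

seq1–seq2: 7/22 differ, p = 0.318, d = 0.414.
seq1–seq3: 8/22 differ, p = 0.364, d = 0.497.
seq2–seq3: 4/22 differ, p = 0.182, d = 0.208.
The smallest distance is between seq2 and seq3.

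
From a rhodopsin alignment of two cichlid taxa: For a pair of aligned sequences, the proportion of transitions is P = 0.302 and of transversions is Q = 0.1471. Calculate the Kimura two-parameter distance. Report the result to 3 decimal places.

0.782

Under the Kimura two-parameter model, d = −½ ln(1 − 2P − Q) − ¼ ln(1 − 2Q).
1 − 2P − Q = 0.2489, giving −½ ln(0.2489) = 0.695352.
1 − 2Q = 0.7058, giving −¼ ln(0.7058) = 0.087106.
d = 0.695352 + 0.087106 = 0.782458.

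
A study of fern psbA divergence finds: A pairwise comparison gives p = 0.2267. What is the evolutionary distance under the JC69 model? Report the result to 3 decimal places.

d = −(3/4) ln(1 − 4p/3) = −0.75 ln(1 − 0.302267) = −0.75 ln(0.697733)
  = −0.75 × (-0.359919) = 0.269939 substitutions/site.

0.270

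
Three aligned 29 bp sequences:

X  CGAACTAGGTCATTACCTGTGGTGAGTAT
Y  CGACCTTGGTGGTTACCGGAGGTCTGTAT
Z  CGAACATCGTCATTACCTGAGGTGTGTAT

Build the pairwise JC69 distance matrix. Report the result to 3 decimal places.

d(X,Y) = 0.344, d(X,Z) = 0.196, d(Y,Z) = 0.291

X–Y: 8/29 sites differ → p ≈ 0.275862, d = −0.75 ln(1 − 0.367816) = 0.343931 ≈ 0.344.
X–Z: 5/29 sites differ → p ≈ 0.172414, d = −0.75 ln(1 − 0.229885) = 0.195912 ≈ 0.196.
Y–Z: 7/29 sites differ → p ≈ 0.241379, d = −0.75 ln(1 − 0.321839) = 0.291278 ≈ 0.291.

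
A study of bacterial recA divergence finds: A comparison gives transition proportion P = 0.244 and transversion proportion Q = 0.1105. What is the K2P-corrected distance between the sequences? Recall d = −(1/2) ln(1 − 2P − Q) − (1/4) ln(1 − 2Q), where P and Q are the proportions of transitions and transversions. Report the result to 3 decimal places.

Under the Kimura two-parameter model, d = −½ ln(1 − 2P − Q) − ¼ ln(1 − 2Q).
1 − 2P − Q = 0.4015, giving −½ ln(0.4015) = 0.456274.
1 − 2Q = 0.779, giving −¼ ln(0.779) = 0.062436.
d = 0.456274 + 0.062436 = 0.518710.

0.519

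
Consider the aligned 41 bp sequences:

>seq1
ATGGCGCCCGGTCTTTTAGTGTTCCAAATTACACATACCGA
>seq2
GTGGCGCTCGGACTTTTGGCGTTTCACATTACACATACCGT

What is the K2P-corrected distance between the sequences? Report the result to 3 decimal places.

0.230

Of 41 sites, 5 differences are transitions and 3 are transversions, so P = 5/41 ≈ 0.121951 and Q = 3/41 ≈ 0.073171.
Under the Kimura two-parameter model, d = −½ ln(1 − 2P − Q) − ¼ ln(1 − 2Q).
1 − 2P − Q = 0.682927, giving −½ ln(0.682927) = 0.190684.
1 − 2Q = 0.853658, giving −¼ ln(0.853658) = 0.039556.
d = 0.190684 + 0.039556 = 0.230240.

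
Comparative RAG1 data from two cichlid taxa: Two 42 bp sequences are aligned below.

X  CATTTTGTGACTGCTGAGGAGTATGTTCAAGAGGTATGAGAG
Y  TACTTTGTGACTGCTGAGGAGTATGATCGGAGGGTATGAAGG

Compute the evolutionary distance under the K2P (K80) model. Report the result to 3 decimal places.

Of 42 sites, 8 differences are transitions and 1 are transversions, so P = 8/42 ≈ 0.190476 and Q = 1/42 ≈ 0.02381.
Under the Kimura two-parameter model, d = −½ ln(1 − 2P − Q) − ¼ ln(1 − 2Q).
1 − 2P − Q = 0.595238, giving −½ ln(0.595238) = 0.259397.
1 − 2Q = 0.95238, giving −¼ ln(0.95238) = 0.012198.
d = 0.259397 + 0.012198 = 0.271595.

0.272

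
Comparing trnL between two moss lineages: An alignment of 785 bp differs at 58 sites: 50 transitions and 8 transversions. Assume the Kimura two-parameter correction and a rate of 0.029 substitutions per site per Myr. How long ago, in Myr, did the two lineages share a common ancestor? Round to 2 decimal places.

P = 50/785 ≈ 0.063694 and Q = 8/785 ≈ 0.010191.
Under the Kimura two-parameter model, d = −½ ln(1 − 2P − Q) − ¼ ln(1 − 2Q).
1 − 2P − Q = 0.862421, giving −½ ln(0.862421) = 0.074006.
1 − 2Q = 0.979618, giving −¼ ln(0.979618) = 0.005148.
d = 0.074006 + 0.005148 = 0.079154.
Under a molecular clock d = 2μt, so t = d/(2μ) = 0.079154 / (2 × 0.029) = 1.36 Myr.

1.36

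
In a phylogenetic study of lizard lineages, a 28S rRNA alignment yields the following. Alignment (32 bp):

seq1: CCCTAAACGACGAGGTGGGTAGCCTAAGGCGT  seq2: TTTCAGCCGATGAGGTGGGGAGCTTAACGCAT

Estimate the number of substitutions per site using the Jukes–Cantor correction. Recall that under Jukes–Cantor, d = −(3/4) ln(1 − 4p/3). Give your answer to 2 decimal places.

The sequences differ at 11 of 32 sites, so p = 11/32 = 0.34375.
d = −(3/4) ln(1 − 4p/3) = −0.75 ln(1 − 0.458333) = −0.75 ln(0.541667)
  = −0.75 × (-0.613104) = 0.459828 substitutions/site.

0.46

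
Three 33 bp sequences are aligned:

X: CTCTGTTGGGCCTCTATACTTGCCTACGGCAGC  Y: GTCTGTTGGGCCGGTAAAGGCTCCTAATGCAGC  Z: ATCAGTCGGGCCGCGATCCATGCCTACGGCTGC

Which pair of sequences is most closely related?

X–Y: 10/33 differ, p = 0.303, d = 0.388.
X–Z: 8/33 differ, p = 0.242, d = 0.293.
Y–Z: 14/33 differ, p = 0.424, d = 0.625.
The smallest distance is between X and Z.

X and Z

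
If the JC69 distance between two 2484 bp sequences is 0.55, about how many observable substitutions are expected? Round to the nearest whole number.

968

Invert JC69: p = (3/4)(1 − e^(−4d/3)) = 0.75 × (1 − e^(-0.733333)) = 0.75 × (1 − 0.480305) = 0.389771.
Expected differing sites = pL ≈ 0.389771 × 2484 = 968.191164 ≈ 968.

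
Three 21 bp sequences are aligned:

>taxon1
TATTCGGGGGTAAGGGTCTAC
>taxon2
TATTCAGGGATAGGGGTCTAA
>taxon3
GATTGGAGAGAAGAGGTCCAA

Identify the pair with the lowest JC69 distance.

taxon1 and taxon2

taxon1–taxon2: 4/21 differ, p = 0.190, d = 0.220.
taxon1–taxon3: 9/21 differ, p = 0.429, d = 0.635.
taxon2–taxon3: 9/21 differ, p = 0.429, d = 0.635.
The smallest distance is between taxon1 and taxon2.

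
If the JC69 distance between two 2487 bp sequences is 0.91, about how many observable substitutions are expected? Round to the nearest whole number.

1311

Invert JC69: p = (3/4)(1 − e^(−4d/3)) = 0.75 × (1 − e^(-1.213333)) = 0.75 × (1 − 0.297205) = 0.527096.
Expected differing sites = pL ≈ 0.527096 × 2487 = 1310.887752 ≈ 1311.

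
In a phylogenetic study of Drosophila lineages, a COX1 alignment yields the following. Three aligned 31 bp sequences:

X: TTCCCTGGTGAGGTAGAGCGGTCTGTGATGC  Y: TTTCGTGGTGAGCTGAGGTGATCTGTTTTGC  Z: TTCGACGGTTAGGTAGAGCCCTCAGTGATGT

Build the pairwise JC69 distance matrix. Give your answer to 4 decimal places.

X–Y: 10/31 sites differ → p ≈ 0.322581, d = −0.75 ln(1 − 0.430108) = 0.421731 ≈ 0.4217.
X–Z: 8/31 sites differ → p ≈ 0.258065, d = −0.75 ln(1 − 0.344087) = 0.316295 ≈ 0.3163.
Y–Z: 16/31 sites differ → p ≈ 0.516129, d = −0.75 ln(1 − 0.688172) = 0.873978 ≈ 0.8740.

d(X,Y) = 0.4217, d(X,Z) = 0.3163, d(Y,Z) = 0.8740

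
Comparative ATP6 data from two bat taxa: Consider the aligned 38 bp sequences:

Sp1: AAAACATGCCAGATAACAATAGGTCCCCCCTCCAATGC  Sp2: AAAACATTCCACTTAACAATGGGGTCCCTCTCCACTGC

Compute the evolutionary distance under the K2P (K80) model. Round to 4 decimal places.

Of 38 sites, 3 differences are transitions and 5 are transversions, so P = 3/38 ≈ 0.078947 and Q = 5/38 ≈ 0.131579.
Under the Kimura two-parameter model, d = −½ ln(1 − 2P − Q) − ¼ ln(1 − 2Q).
1 − 2P − Q = 0.710527, giving −½ ln(0.710527) = 0.170874.
1 − 2Q = 0.736842, giving −¼ ln(0.736842) = 0.076345.
d = 0.170874 + 0.076345 = 0.247219.

0.2472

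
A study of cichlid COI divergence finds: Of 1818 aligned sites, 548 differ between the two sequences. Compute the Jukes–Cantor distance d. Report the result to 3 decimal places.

p = 548/1818 ≈ 0.30143.
d = −(3/4) ln(1 − 4p/3) = −0.75 ln(1 − 0.401907) = −0.75 ln(0.598093)
  = −0.75 × (-0.514009) = 0.385507 substitutions/site.

0.386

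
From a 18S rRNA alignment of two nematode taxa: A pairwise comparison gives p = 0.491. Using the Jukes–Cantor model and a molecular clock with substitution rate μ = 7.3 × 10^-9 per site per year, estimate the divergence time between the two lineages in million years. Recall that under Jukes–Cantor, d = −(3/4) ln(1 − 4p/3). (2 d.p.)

54.62

d = −(3/4) ln(1 − 4p/3) = −0.75 ln(1 − 0.654667) = −0.75 ln(0.345333)
  = −0.75 × (-1.063246) = 0.797435 substitutions/site.
Under a molecular clock d = 2μt, so t = d/(2μ) = 0.797435 / (2 × 7.3 × 10^-9) = 54.62 million years.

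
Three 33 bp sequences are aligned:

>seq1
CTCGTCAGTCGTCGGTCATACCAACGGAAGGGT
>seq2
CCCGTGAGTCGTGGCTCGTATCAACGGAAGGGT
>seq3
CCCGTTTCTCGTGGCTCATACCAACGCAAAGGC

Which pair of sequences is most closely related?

seq1 and seq2

seq1–seq2: 6/33 differ, p = 0.182, d = 0.208.
seq1–seq3: 9/33 differ, p = 0.273, d = 0.339.
seq2–seq3: 8/33 differ, p = 0.242, d = 0.293.
The smallest distance is between seq1 and seq2.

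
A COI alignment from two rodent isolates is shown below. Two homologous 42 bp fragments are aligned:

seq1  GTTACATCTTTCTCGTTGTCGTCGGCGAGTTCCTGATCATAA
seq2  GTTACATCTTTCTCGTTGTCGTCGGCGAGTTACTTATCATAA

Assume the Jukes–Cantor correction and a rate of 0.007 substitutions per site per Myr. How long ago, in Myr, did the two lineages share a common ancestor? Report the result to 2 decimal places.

3.51

The sequences differ at 2 of 42 sites (32, 35), so p = 2/42 ≈ 0.047619.
d = −(3/4) ln(1 − 4p/3) = −0.75 ln(1 − 0.063492) = −0.75 ln(0.936508)
  = −0.75 × (-0.065597) = 0.049198 substitutions/site.
Under a molecular clock d = 2μt, so t = d/(2μ) = 0.049198 / (2 × 0.007) = 3.51 Myr.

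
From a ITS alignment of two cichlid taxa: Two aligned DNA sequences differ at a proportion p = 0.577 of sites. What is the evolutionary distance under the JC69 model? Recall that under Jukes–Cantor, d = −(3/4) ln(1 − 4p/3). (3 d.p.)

1.100

d = −(3/4) ln(1 − 4p/3) = −0.75 ln(1 − 0.769333) = −0.75 ln(0.230667)
  = −0.75 × (-1.466780) = 1.100085 substitutions/site.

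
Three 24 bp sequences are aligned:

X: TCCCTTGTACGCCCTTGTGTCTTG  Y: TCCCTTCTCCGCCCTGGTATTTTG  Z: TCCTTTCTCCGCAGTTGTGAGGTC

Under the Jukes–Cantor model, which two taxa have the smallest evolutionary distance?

X and Y

X–Y: 5/24 differ, p = 0.208, d = 0.244.
X–Z: 9/24 differ, p = 0.375, d = 0.520.
Y–Z: 9/24 differ, p = 0.375, d = 0.520.
The smallest distance is between X and Y.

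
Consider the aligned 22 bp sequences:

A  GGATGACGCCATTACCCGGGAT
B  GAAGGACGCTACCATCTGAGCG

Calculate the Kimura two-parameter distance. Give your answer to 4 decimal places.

Of 22 sites, 7 differences are transitions and 3 are transversions, so P = 7/22 ≈ 0.318182 and Q = 3/22 ≈ 0.136364.
Under the Kimura two-parameter model, d = −½ ln(1 − 2P − Q) − ¼ ln(1 − 2Q).
1 − 2P − Q = 0.227272, giving −½ ln(0.227272) = 0.740804.
1 − 2Q = 0.727272, giving −¼ ln(0.727272) = 0.079614.
d = 0.740804 + 0.079614 = 0.820418.

0.8204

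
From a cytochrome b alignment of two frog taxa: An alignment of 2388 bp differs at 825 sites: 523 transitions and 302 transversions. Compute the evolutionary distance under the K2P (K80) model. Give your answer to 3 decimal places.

0.489

P = 523/2388 ≈ 0.219012 and Q = 302/2388 ≈ 0.126466.
Under the Kimura two-parameter model, d = −½ ln(1 − 2P − Q) − ¼ ln(1 − 2Q).
1 − 2P − Q = 0.43551, giving −½ ln(0.43551) = 0.415619.
1 − 2Q = 0.747068, giving −¼ ln(0.747068) = 0.072900.
d = 0.415619 + 0.072900 = 0.488519.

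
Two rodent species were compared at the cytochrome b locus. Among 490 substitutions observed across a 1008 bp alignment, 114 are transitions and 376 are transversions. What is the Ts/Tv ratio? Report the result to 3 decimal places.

0.303

R = 114/376 = 0.303191… ≈ 0.303 (to 3 d.p.).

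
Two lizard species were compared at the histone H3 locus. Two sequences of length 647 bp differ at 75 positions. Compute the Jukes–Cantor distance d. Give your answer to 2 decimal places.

0.13

p = 75/647 ≈ 0.11592.
d = −(3/4) ln(1 − 4p/3) = −0.75 ln(1 − 0.15456) = −0.75 ln(0.84544)
  = −0.75 × (-0.167898) = 0.125924 substitutions/site.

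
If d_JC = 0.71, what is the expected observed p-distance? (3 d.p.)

p = (3/4)(1 − e^(−4d/3)) = 0.75 × (1 − e^(-0.946667)) = 0.75 × (1 − 0.388032) = 0.458976.

0.459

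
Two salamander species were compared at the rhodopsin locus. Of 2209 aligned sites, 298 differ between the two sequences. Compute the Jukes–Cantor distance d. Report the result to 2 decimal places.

0.15

p = 298/2209 ≈ 0.134903.
d = −(3/4) ln(1 − 4p/3) = −0.75 ln(1 − 0.179871) = −0.75 ln(0.820129)
  = −0.75 × (-0.198294) = 0.148721 substitutions/site.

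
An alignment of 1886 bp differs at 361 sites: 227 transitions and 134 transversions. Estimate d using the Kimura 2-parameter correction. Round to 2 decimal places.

0.23

P = 227/1886 ≈ 0.120361 and Q = 134/1886 ≈ 0.07105.
Under the Kimura two-parameter model, d = −½ ln(1 − 2P − Q) − ¼ ln(1 − 2Q).
1 − 2P − Q = 0.688228, giving −½ ln(0.688228) = 0.186818.
1 − 2Q = 0.8579, giving −¼ ln(0.8579) = 0.038317.
d = 0.186818 + 0.038317 = 0.225135.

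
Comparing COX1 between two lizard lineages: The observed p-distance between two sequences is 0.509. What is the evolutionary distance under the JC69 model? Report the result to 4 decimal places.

0.8515

d = −(3/4) ln(1 − 4p/3) = −0.75 ln(1 − 0.678667) = −0.75 ln(0.321333)
  = −0.75 × (-1.135277) = 0.851458 substitutions/site.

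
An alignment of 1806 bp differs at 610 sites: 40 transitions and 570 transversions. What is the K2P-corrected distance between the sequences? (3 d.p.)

P = 40/1806 ≈ 0.022148 and Q = 570/1806 ≈ 0.315615.
Under the Kimura two-parameter model, d = −½ ln(1 − 2P − Q) − ¼ ln(1 − 2Q).
1 − 2P − Q = 0.640089, giving −½ ln(0.640089) = 0.223074.
1 − 2Q = 0.36877, giving −¼ ln(0.36877) = 0.249396.
d = 0.223074 + 0.249396 = 0.472470.

0.472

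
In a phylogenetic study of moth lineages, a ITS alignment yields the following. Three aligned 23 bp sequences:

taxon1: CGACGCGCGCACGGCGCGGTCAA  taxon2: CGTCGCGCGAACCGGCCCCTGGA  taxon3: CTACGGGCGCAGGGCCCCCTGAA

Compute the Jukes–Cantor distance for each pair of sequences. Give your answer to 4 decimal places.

taxon1–taxon2: 9/23 sites differ → p ≈ 0.391304, d = −0.75 ln(1 − 0.521739) = 0.553199 ≈ 0.5532.
taxon1–taxon3: 7/23 sites differ → p ≈ 0.304348, d = −0.75 ln(1 − 0.405797) = 0.390401 ≈ 0.3904.
taxon2–taxon3: 8/23 sites differ → p ≈ 0.347826, d = −0.75 ln(1 − 0.463768) = 0.467391 ≈ 0.4674.

d(taxon1,taxon2) = 0.5532, d(taxon1,taxon3) = 0.3904, d(taxon2,taxon3) = 0.4674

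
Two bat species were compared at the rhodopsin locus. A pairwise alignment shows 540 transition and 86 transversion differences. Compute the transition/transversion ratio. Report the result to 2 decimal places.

6.28

R = 540/86 = 6.279069… ≈ 6.28 (to 2 d.p.).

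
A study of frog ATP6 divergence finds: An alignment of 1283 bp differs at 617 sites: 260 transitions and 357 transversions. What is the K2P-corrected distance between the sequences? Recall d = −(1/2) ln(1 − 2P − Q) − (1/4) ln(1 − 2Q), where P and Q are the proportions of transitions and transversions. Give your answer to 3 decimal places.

0.779

P = 260/1283 ≈ 0.20265 and Q = 357/1283 ≈ 0.278254.
Under the Kimura two-parameter model, d = −½ ln(1 − 2P − Q) − ¼ ln(1 − 2Q).
1 − 2P − Q = 0.316446, giving −½ ln(0.316446) = 0.575301.
1 − 2Q = 0.443492, giving −¼ ln(0.443492) = 0.203269.
d = 0.575301 + 0.203269 = 0.778570.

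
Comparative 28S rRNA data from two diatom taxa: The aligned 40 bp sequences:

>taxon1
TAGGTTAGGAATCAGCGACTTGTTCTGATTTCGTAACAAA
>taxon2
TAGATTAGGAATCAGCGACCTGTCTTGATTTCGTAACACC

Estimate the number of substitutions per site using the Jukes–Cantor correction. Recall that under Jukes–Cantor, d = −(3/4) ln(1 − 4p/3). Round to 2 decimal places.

0.17

The sequences differ at 6 of 40 sites (4, 20, 24, 25, 39, 40), so p = 6/40 = 0.15.
d = −(3/4) ln(1 − 4p/3) = −0.75 ln(1 − 0.2) = −0.75 ln(0.8)
  = −0.75 × (-0.223144) = 0.167358 substitutions/site.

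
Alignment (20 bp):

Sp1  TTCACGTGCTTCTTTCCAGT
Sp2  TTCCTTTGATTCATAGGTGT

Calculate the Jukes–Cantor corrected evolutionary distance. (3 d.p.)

0.687

The sequences differ at 9 of 20 sites (4, 5, 6, 9, 13, 15, 16, 17, 18), so p = 9/20 = 0.45.
d = −(3/4) ln(1 − 4p/3) = −0.75 ln(1 − 0.6) = −0.75 ln(0.4)
  = −0.75 × (-0.916291) = 0.687218 substitutions/site.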